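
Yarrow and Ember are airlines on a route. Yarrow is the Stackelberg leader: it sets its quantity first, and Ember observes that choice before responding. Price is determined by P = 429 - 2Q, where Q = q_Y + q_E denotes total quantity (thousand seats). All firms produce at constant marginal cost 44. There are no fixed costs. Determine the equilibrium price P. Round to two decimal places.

Solve by backward induction. Given q_Y, the follower Ember maximises π_E = (429 - 2q_Y - 2q_E)q_E - 44q_E.
Setting the follower's marginal profit to zero, 385 - 2q_Y - 4q_E = 0, i.e. q_E = (385 - 2q_Y)/4.
Yarrow substitutes q_E(q_Y) into its own profit: π_Y = q_Y(429 - 2q_Y - (385 - 2q_Y)/2) - 44q_Y = (473/2 - q_Y)q_Y - 44q_Y.
Leader FOC: 385/2 - 2q_Y = 0, so q_Y = 385/4.
Then q_E = (385 - 2·(385/4))/4 = 385/8.
Total output Q = 1155/8, so price P = 429 - 2·(1155/8) = 561/4.

140.25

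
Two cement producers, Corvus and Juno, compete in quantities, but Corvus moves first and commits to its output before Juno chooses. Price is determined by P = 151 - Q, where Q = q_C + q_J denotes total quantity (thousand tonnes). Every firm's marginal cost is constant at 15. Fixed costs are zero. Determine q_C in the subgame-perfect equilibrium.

68

The follower Juno best-responds to any q_C: π_J = (151 - Q)q_J - 15q_J.
∂π_J/∂q_J = 136 - q_C - 2q_J = 0 gives the reaction function q_J = (136 - q_C)/2.
The leader anticipates this reaction. Substituting into P = 151 - Q gives P = 83 - (1/2)q_C, so π_C = (83 - (1/2)q_C)q_C - 15q_C.
Leader FOC: 68 - q_C = 0, so q_C = 68.
Then q_J = (136 - 68)/2 = 34.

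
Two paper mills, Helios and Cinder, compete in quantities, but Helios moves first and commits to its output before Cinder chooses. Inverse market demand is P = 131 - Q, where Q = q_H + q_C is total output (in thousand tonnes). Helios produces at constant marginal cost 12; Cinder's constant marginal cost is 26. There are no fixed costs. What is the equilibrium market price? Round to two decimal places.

45.25

Solve by backward induction. Given q_H, the follower Cinder maximises π_C = (131 - q_H - q_C)q_C - 26q_C.
∂π_C/∂q_C = 105 - q_H - 2q_C = 0 gives the reaction function q_C = (105 - q_H)/2.
The leader anticipates this reaction. Substituting into P = 131 - Q gives P = 157/2 - (1/2)q_H, so π_H = (157/2 - (1/2)q_H)q_H - 12q_H.
The leader's first-order condition 133/2 - q_H = 0 yields q_H = 133/2.
Then q_C = (105 - 133/2)/2 = 77/4.
Total output Q = 343/4, so price P = 131 - 343/4 = 181/4.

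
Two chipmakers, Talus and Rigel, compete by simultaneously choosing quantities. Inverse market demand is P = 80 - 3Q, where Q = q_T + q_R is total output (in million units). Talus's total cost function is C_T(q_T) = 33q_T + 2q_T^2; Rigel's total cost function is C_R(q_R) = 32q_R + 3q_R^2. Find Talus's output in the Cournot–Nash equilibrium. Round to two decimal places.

3.78

Talus's profit: π_T = (80 - 3Q)q_T - (33q_T + 2q_T²). Setting ∂π_T/∂q_T = 0: 47 - 10q_T - 3(q_R) = 0.
Rigel's profit: π_R = (80 - 3Q)q_R - (32q_R + 3q_R²). Setting ∂π_R/∂q_R = 0: 48 - 12q_R - 3(q_T) = 0.
Rearranging gives the reaction functions q_T = (47 - 3q_R)/10 and q_R = (48 - 3q_T)/12.
Solving the pair: q_T = 140/37, q_R = 113/37.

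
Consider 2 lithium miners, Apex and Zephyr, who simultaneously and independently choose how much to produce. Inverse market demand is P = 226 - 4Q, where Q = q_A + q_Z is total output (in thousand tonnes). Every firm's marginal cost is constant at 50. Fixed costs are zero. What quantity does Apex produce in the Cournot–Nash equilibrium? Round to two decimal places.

A representative firm's profit is π_i = q_i(226 - 4Q) - 50q_i.
Setting ∂π_i/∂q_i = 0 with rivals' quantities fixed: 176 - 8q_i - 4q_j = 0.
By symmetry each firm produces the same amount; substituting q_j = q_i yields q_i = 176/12 = 44/3.

14.67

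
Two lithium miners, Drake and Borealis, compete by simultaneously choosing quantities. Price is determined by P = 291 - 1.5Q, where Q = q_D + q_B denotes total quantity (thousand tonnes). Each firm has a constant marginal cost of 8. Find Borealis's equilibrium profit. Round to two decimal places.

5932.52

Each firm earns π_i = (291 - 1.5Q)q_i - 8q_i.
First-order condition (treating rivals' output as given): 283 - 3q_i - (3/2)q_j = 0.
By symmetry each firm produces the same amount; substituting q_j = q_i yields q_i = 283/(9/2) = 566/9.
Price P = 291 - (3/2)·(1132/9) = 307/3.
Borealis's profit: (307/3 - 8)·(566/9) = 5932.5185.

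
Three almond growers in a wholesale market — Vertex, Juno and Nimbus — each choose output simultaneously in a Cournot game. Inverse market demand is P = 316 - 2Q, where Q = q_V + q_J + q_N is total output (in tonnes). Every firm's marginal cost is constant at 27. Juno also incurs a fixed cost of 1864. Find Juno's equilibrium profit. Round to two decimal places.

746.03

Each firm earns π_i = (316 - 2Q)q_i - 27q_i.
Setting ∂π_i/∂q_i = 0 with rivals' quantities fixed: 289 - 4q_i - 2·Σ_{j≠i} q_j = 0.
By symmetry each firm produces the same amount; substituting Σ_{j≠i} q_j = 2q_i yields q_i = 289/8.
Price P = 316 - 2·(867/8) = 397/4.
Juno's profit: (397/4 - 27)·(289/8) - 1864 = 746.0313.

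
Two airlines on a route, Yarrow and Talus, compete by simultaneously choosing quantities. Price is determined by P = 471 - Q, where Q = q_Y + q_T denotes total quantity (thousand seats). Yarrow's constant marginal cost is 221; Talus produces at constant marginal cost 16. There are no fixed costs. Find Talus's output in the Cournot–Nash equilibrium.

Yarrow's profit: π_Y = (471 - Q)q_Y - (221q_Y). Setting ∂π_Y/∂q_Y = 0: 250 - 2q_Y - (q_T) = 0.
Talus's first-order condition: 455 - 2q_T - (q_Y) = 0.
Rearranging gives the reaction functions q_Y = (250 - q_T)/2 and q_T = (455 - q_Y)/2.
Solving the pair: q_Y = 15, q_T = 220.

220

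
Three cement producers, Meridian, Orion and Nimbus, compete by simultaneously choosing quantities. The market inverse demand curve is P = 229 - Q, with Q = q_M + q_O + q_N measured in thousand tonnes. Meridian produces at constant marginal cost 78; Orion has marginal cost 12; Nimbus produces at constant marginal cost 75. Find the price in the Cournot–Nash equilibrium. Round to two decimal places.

Meridian's profit: π_M = (229 - Q)q_M - (78q_M). Setting ∂π_M/∂q_M = 0: 151 - 2q_M - (q_O + q_N) = 0.
Orion's profit: π_O = (229 - Q)q_O - (12q_O). Setting ∂π_O/∂q_O = 0: 217 - 2q_O - (q_M + q_N) = 0.
Nimbus's first-order condition: 154 - 2q_N - (q_M + q_O) = 0.
Adding the 3 first-order conditions: 522 − 4Q = 0, so Q = 261/2.
Back-substituting: q_M = (151 − 261/2) = 41/2, q_O = (217 − 261/2) = 173/2, q_N = (154 − 261/2) = 47/2.
Total output Q = 261/2, so price P = 229 - 261/2 = 197/2.

98.50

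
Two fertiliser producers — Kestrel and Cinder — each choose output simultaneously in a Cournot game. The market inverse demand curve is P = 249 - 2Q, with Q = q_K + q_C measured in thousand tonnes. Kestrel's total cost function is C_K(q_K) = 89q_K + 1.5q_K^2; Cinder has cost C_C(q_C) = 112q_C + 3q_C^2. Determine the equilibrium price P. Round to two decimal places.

189.45

Kestrel's profit: π_K = (249 - 2Q)q_K - (89q_K + (3/2)q_K²). Setting ∂π_K/∂q_K = 0: 160 - 7q_K - 2(q_C) = 0.
Cinder's first-order condition: 137 - 10q_C - 2(q_K) = 0.
Best responses: q_K = (160 - 2q_C)/7, q_C = (137 - 2q_K)/10.
Solving the pair: q_K = 221/11, q_C = 213/22.
Total output Q = 655/22, so price P = 249 - 2·(655/22) = 189.4545.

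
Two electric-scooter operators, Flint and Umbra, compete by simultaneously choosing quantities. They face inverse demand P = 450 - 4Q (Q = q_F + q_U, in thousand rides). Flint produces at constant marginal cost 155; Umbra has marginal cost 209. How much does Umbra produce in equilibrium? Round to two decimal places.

15.58

Flint's profit: π_F = (450 - 4Q)q_F - (155q_F). Setting ∂π_F/∂q_F = 0: 295 - 8q_F - 4(q_U) = 0.
Umbra's profit: π_U = (450 - 4Q)q_U - (209q_U). Setting ∂π_U/∂q_U = 0: 241 - 8q_U - 4(q_F) = 0.
Best responses: q_F = (295 - 4q_U)/8, q_U = (241 - 4q_F)/8.
Substituting one into the other gives q_F = 349/12 and q_U = 187/12.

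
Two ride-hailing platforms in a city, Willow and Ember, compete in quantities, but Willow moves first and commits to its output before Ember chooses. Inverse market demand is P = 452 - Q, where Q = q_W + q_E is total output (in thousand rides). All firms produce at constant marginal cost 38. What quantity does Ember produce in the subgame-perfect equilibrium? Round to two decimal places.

103.50

Solve by backward induction. Given q_W, the follower Ember maximises π_E = (452 - q_W - q_E)q_E - 38q_E.
Setting the follower's marginal profit to zero, 414 - q_W - 2q_E = 0, i.e. q_E = (414 - q_W)/2.
Willow substitutes q_E(q_W) into its own profit: π_W = q_W(452 - q_W - (414 - q_W)/2) - 38q_W = (245 - (1/2)q_W)q_W - 38q_W.
Leader FOC: 207 - q_W = 0, so q_W = 207.
Then q_E = (414 - 207)/2 = 207/2.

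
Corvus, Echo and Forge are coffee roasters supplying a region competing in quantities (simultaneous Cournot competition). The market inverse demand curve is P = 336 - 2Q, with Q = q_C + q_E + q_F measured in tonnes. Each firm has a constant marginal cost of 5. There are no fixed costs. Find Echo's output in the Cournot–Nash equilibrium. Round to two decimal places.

41.38

A representative firm's profit is π_i = q_i(336 - 2Q) - 5q_i.
Setting ∂π_i/∂q_i = 0 with rivals' quantities fixed: 331 - 4q_i - 2·Σ_{j≠i} q_j = 0.
By symmetry each firm produces the same amount; substituting Σ_{j≠i} q_j = 2q_i yields q_i = 331/8.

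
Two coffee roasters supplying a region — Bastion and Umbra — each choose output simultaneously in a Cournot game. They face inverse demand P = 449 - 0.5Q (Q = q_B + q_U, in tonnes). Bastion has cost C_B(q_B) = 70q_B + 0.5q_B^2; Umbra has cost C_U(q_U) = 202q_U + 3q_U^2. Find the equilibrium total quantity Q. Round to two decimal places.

206.11

Bastion's profit: π_B = (449 - 0.5Q)q_B - (70q_B + (1/2)q_B²). Setting ∂π_B/∂q_B = 0: 379 - 2q_B - (1/2)(q_U) = 0.
Umbra's profit: π_U = (449 - 0.5Q)q_U - (202q_U + 3q_U²). Setting ∂π_U/∂q_U = 0: 247 - 7q_U - (1/2)(q_B) = 0.
So q_B = (379 - (1/2)q_U)/2 and q_U = (247 - (1/2)q_B)/7.
Substituting one into the other gives q_B = 183.9636 and q_U = 1218/55.
Total output Q = 183.9636 + 1218/55 = 206.1091.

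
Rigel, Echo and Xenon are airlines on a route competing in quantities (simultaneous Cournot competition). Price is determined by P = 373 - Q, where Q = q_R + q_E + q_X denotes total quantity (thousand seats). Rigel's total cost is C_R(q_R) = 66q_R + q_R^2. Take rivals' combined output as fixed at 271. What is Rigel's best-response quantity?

9

With rivals' combined output fixed at 271, Rigel's profit is π_R = (373 - 271 - q_R)q_R - (66q_R + q_R²) = (102 - q_R)q_R - (66q_R + q_R²).
∂π_R/∂q_R = 36 - 4q_R = 0, so q_R = 9.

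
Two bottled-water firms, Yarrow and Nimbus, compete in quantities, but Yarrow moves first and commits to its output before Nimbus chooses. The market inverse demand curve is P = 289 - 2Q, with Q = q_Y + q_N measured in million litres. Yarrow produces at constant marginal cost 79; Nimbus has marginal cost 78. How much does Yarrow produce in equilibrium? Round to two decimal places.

52.25

Solve by backward induction. Given q_Y, the follower Nimbus maximises π_N = (289 - 2q_Y - 2q_N)q_N - 78q_N.
Follower FOC: 211 - 2q_Y - 4q_N = 0, so q_N(q_Y) = (211 - 2q_Y)/4.
Yarrow substitutes q_N(q_Y) into its own profit: π_Y = q_Y(289 - 2q_Y - (211 - 2q_Y)/2) - 79q_Y = (367/2 - q_Y)q_Y - 79q_Y.
Maximising: ∂π_Y/∂q_Y = 209/2 - 2q_Y = 0, giving q_Y = 209/4.
Then q_N = (211 - 2·(209/4))/4 = 213/8.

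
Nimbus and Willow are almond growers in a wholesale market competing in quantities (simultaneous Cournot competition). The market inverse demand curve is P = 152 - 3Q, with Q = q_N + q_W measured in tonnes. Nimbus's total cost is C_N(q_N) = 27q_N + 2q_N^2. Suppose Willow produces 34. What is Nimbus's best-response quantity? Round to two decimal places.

2.30

With the rival's output fixed at 34, Nimbus's profit is π_N = (152 - 3·34 - 3q_N)q_N - (27q_N + 2q_N²) = (50 - 3q_N)q_N - (27q_N + 2q_N²).
∂π_N/∂q_N = 23 - 10q_N = 0, so q_N = 23/10.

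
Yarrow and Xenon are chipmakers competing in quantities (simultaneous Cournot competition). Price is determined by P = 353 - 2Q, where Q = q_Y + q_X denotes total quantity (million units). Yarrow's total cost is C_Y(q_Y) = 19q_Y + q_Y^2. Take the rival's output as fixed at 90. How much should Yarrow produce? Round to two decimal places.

25.67

With the rival's output fixed at 90, Yarrow's profit is π_Y = (353 - 2·90 - 2q_Y)q_Y - (19q_Y + q_Y²) = (173 - 2q_Y)q_Y - (19q_Y + q_Y²).
∂π_Y/∂q_Y = 154 - 6q_Y = 0, so q_Y = 77/3.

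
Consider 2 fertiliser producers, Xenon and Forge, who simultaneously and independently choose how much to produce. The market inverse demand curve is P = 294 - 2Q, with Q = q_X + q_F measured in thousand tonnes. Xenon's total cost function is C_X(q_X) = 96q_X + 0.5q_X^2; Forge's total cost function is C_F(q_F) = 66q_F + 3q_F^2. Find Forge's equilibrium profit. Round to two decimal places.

1307.98

Xenon's profit: π_X = (294 - 2Q)q_X - (96q_X + (1/2)q_X²). Setting ∂π_X/∂q_X = 0: 198 - 5q_X - 2(q_F) = 0.
Forge's first-order condition: 228 - 10q_F - 2(q_X) = 0.
Best responses: q_X = (198 - 2q_F)/5, q_F = (228 - 2q_X)/10.
Substituting one into the other gives q_X = 762/23 and q_F = 372/23.
Price P = 294 - 2·(1134/23) = 195.3913.
Forge's profit: 195.3913·(372/23) - 66·(372/23) - 3(372/23)² = 1307.9773.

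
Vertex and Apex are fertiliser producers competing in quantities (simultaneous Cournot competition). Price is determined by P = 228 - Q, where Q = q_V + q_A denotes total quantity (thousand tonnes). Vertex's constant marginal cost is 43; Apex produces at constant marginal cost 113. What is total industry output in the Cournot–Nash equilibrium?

Vertex's profit: π_V = (228 - Q)q_V - (43q_V). Setting ∂π_V/∂q_V = 0: 185 - 2q_V - (q_A) = 0.
Apex's profit: π_A = (228 - Q)q_A - (113q_A). Setting ∂π_A/∂q_A = 0: 115 - 2q_A - (q_V) = 0.
So q_V = (185 - q_A)/2 and q_A = (115 - q_V)/2.
Substituting one into the other gives q_V = 85 and q_A = 15.
Total output Q = 85 + 15 = 100.

100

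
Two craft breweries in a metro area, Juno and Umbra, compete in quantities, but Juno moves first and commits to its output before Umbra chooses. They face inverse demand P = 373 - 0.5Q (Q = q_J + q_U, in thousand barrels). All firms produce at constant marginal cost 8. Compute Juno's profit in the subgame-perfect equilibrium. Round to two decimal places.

33306.25

The follower Umbra best-responds to any q_J: π_U = (373 - 0.5Q)q_U - 8q_U.
Setting the follower's marginal profit to zero, 365 - (1/2)q_J - q_U = 0, i.e. q_U = (365 - (1/2)q_J).
Juno substitutes q_U(q_J) into its own profit: π_J = q_J(373 - (1/2)q_J - (365 - (1/2)q_J)/2) - 8q_J = (381/2 - (1/4)q_J)q_J - 8q_J.
Maximising: ∂π_J/∂q_J = 365/2 - (1/2)q_J = 0, giving q_J = 365.
Then q_U = (365 - (1/2)·365) = 365/2.
Price P = 373 - (1/2)·(1095/2) = 397/4.
Juno's profit: (397/4 - 8)·365 = 33306.2500.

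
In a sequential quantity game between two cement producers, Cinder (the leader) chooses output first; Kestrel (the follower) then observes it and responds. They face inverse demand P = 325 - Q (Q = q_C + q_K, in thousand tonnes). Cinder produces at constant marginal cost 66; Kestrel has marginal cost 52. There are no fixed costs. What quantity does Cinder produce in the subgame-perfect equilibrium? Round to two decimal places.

122.50

Solve by backward induction. Given q_C, the follower Kestrel maximises π_K = (325 - q_C - q_K)q_K - 52q_K.
Setting the follower's marginal profit to zero, 273 - q_C - 2q_K = 0, i.e. q_K = (273 - q_C)/2.
Cinder substitutes q_K(q_C) into its own profit: π_C = q_C(325 - q_C - (273 - q_C)/2) - 66q_C = (377/2 - (1/2)q_C)q_C - 66q_C.
Leader FOC: 245/2 - q_C = 0, so q_C = 245/2.
Then q_K = (273 - 245/2)/2 = 301/4.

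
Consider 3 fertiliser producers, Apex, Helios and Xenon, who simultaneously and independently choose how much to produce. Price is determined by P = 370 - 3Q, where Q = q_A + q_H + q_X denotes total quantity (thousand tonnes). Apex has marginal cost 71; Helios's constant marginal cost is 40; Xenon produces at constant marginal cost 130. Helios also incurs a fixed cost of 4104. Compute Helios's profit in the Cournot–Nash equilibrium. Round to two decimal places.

133.52

Apex's profit: π_A = (370 - 3Q)q_A - (71q_A). Setting ∂π_A/∂q_A = 0: 299 - 6q_A - 3(q_H + q_X) = 0.
Helios's profit: π_H = (370 - 3Q)q_H - (40q_H). Setting ∂π_H/∂q_H = 0: 330 - 6q_H - 3(q_A + q_X) = 0.
Xenon's first-order condition: 240 - 6q_X - 3(q_A + q_H) = 0.
Adding the 3 first-order conditions: 869 − 12Q = 0, so Q = 869/12.
Back-substituting: q_A = (299 − 869/4)/3 = 109/4, q_H = (330 − 869/4)/3 = 451/12, q_X = (240 − 869/4)/3 = 91/12.
Price P = 370 - 3·(869/12) = 611/4.
Helios's profit: (611/4 - 40)·(451/12) - 4104 = 133.5208.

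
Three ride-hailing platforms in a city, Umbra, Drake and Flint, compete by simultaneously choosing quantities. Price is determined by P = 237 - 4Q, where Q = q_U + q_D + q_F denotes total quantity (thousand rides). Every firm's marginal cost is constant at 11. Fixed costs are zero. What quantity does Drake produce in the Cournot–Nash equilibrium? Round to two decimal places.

14.13

Each firm earns π_i = (237 - 4Q)q_i - 11q_i.
First-order condition (treating rivals' output as given): 226 - 8q_i - 4·Σ_{j≠i} q_j = 0.
By symmetry each firm produces the same amount; substituting Σ_{j≠i} q_j = 2q_i yields q_i = 226/16 = 113/8.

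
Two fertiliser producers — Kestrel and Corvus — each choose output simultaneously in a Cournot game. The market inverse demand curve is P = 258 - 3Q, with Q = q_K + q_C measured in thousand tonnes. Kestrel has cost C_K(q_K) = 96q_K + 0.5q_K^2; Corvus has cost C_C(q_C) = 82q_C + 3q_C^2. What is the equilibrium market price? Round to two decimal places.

171.52

Kestrel's profit: π_K = (258 - 3Q)q_K - (96q_K + (1/2)q_K²). Setting ∂π_K/∂q_K = 0: 162 - 7q_K - 3(q_C) = 0.
Corvus's profit: π_C = (258 - 3Q)q_C - (82q_C + 3q_C²). Setting ∂π_C/∂q_C = 0: 176 - 12q_C - 3(q_K) = 0.
Best responses: q_K = (162 - 3q_C)/7, q_C = (176 - 3q_K)/12.
Substituting one into the other gives q_K = 472/25 and q_C = 746/75.
Total output Q = 28.8267, so price P = 258 - 3·28.8267 = 171.5200.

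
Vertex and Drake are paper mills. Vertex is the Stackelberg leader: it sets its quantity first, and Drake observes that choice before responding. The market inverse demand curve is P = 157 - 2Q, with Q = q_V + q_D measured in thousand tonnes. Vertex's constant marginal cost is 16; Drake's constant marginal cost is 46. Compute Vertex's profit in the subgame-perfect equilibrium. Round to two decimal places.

The follower Drake best-responds to any q_V: π_D = (157 - 2Q)q_D - 46q_D.
Follower FOC: 111 - 2q_V - 4q_D = 0, so q_D(q_V) = (111 - 2q_V)/4.
The leader anticipates this reaction. Substituting into P = 157 - 2Q gives P = 203/2 - q_V, so π_V = (203/2 - q_V)q_V - 16q_V.
Leader FOC: 171/2 - 2q_V = 0, so q_V = 171/4.
Then q_D = (111 - 2·(171/4))/4 = 51/8.
Price P = 157 - 2·(393/8) = 235/4.
Vertex's profit: (235/4 - 16)·(171/4) = 1827.5625.

1827.56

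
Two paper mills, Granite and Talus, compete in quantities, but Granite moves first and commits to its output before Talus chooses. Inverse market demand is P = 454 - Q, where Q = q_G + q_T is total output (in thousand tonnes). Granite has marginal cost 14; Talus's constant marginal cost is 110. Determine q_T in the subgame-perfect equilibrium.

Solve by backward induction. Given q_G, the follower Talus maximises π_T = (454 - q_G - q_T)q_T - 110q_T.
∂π_T/∂q_T = 344 - q_G - 2q_T = 0 gives the reaction function q_T = (344 - q_G)/2.
The leader anticipates this reaction. Substituting into P = 454 - Q gives P = 282 - (1/2)q_G, so π_G = (282 - (1/2)q_G)q_G - 14q_G.
The leader's first-order condition 268 - q_G = 0 yields q_G = 268.
Then q_T = (344 - 268)/2 = 38.

38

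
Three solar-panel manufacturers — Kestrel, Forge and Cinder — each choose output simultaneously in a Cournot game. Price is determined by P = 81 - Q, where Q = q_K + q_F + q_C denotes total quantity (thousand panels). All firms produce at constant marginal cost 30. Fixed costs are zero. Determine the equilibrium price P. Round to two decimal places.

Each firm earns π_i = (81 - Q)q_i - 30q_i.
First-order condition (treating rivals' output as given): 51 - 2q_i - Σ_{j≠i} q_j = 0.
With identical firms every q_j equals q_i, so Σ_{j≠i} q_j = 2q_i and 51 = 4q_i, giving q_i = 51/4.
Total output Q = 153/4, so price P = 81 - 153/4 = 171/4.

42.75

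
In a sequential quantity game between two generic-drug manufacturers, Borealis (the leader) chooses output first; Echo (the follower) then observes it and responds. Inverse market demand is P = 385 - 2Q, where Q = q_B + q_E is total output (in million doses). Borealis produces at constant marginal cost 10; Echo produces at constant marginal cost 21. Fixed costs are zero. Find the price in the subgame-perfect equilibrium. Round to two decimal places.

106.50

Solve by backward induction. Given q_B, the follower Echo maximises π_E = (385 - 2q_B - 2q_E)q_E - 21q_E.
∂π_E/∂q_E = 364 - 2q_B - 4q_E = 0 gives the reaction function q_E = (364 - 2q_B)/4.
The leader anticipates this reaction. Substituting into P = 385 - 2Q gives P = 203 - q_B, so π_B = (203 - q_B)q_B - 10q_B.
The leader's first-order condition 193 - 2q_B = 0 yields q_B = 193/2.
Then q_E = (364 - 2·(193/2))/4 = 171/4.
Total output Q = 557/4, so price P = 385 - 2·(557/4) = 213/2.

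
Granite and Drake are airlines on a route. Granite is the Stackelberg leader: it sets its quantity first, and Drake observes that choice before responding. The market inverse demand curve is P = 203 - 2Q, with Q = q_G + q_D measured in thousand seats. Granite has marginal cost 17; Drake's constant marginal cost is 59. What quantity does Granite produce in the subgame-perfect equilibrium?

57

The follower Drake best-responds to any q_G: π_D = (203 - 2Q)q_D - 59q_D.
∂π_D/∂q_D = 144 - 2q_G - 4q_D = 0 gives the reaction function q_D = (144 - 2q_G)/4.
The leader anticipates this reaction. Substituting into P = 203 - 2Q gives P = 131 - q_G, so π_G = (131 - q_G)q_G - 17q_G.
Leader FOC: 114 - 2q_G = 0, so q_G = 57.
Then q_D = (144 - 2·57)/4 = 15/2.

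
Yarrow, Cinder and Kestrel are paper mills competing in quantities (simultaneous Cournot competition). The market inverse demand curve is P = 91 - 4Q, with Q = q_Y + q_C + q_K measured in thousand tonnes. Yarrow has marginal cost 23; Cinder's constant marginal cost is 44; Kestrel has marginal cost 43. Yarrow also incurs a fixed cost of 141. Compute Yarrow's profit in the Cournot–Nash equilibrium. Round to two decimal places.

44.64

Yarrow's profit: π_Y = (91 - 4Q)q_Y - (23q_Y). Setting ∂π_Y/∂q_Y = 0: 68 - 8q_Y - 4(q_C + q_K) = 0.
Cinder's first-order condition: 47 - 8q_C - 4(q_Y + q_K) = 0.
Kestrel's first-order condition: 48 - 8q_K - 4(q_Y + q_C) = 0.
Summing all 3 equations gives 163 − 16Q = 0, hence Q = 163/16.
Back-substituting: q_Y = (68 − 163/4)/4 = 109/16, q_C = (47 − 163/4)/4 = 25/16, q_K = (48 − 163/4)/4 = 29/16.
Price P = 91 - 4·(163/16) = 201/4.
Yarrow's profit: (201/4 - 23)·(109/16) - 141 = 44.6406.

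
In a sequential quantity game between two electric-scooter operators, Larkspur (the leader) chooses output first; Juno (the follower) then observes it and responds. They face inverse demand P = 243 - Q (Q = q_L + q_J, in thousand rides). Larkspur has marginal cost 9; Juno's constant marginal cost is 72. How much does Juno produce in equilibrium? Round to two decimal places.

Solve by backward induction. Given q_L, the follower Juno maximises π_J = (243 - q_L - q_J)q_J - 72q_J.
∂π_J/∂q_J = 171 - q_L - 2q_J = 0 gives the reaction function q_J = (171 - q_L)/2.
The leader anticipates this reaction. Substituting into P = 243 - Q gives P = 315/2 - (1/2)q_L, so π_L = (315/2 - (1/2)q_L)q_L - 9q_L.
Maximising: ∂π_L/∂q_L = 297/2 - q_L = 0, giving q_L = 297/2.
Then q_J = (171 - 297/2)/2 = 45/4.

11.25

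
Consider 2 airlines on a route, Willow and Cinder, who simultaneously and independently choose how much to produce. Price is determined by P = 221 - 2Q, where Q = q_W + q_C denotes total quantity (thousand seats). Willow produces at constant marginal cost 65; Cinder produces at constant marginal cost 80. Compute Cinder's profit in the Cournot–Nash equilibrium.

Willow's profit: π_W = (221 - 2Q)q_W - (65q_W). Setting ∂π_W/∂q_W = 0: 156 - 4q_W - 2(q_C) = 0.
Cinder's first-order condition: 141 - 4q_C - 2(q_W) = 0.
Best responses: q_W = (156 - 2q_C)/4, q_C = (141 - 2q_W)/4.
Solving the pair: q_W = 57/2, q_C = 21.
Price P = 221 - 2·(99/2) = 122.
Cinder's profit: (122 - 80)·21 = 882.

882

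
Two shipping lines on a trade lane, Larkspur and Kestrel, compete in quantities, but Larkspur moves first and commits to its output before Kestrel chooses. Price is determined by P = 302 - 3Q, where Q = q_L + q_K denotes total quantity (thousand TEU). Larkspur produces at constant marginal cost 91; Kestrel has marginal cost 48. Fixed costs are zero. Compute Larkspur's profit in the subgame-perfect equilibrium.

1176

The follower Kestrel best-responds to any q_L: π_K = (302 - 3Q)q_K - 48q_K.
Setting the follower's marginal profit to zero, 254 - 3q_L - 6q_K = 0, i.e. q_K = (254 - 3q_L)/6.
The leader anticipates this reaction. Substituting into P = 302 - 3Q gives P = 175 - (3/2)q_L, so π_L = (175 - (3/2)q_L)q_L - 91q_L.
Leader FOC: 84 - 3q_L = 0, so q_L = 28.
Then q_K = (254 - 3·28)/6 = 85/3.
Price P = 302 - 3·(169/3) = 133.
Larkspur's profit: (133 - 91)·28 = 1176.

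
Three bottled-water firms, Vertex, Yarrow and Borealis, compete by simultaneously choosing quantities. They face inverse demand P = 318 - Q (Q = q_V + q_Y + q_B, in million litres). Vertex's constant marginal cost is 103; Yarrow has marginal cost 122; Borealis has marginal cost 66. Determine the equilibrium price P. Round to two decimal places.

152.25

Vertex's profit: π_V = (318 - Q)q_V - (103q_V). Setting ∂π_V/∂q_V = 0: 215 - 2q_V - (q_Y + q_B) = 0.
Yarrow's profit: π_Y = (318 - Q)q_Y - (122q_Y). Setting ∂π_Y/∂q_Y = 0: 196 - 2q_Y - (q_V + q_B) = 0.
Borealis's first-order condition: 252 - 2q_B - (q_V + q_Y) = 0.
Adding the 3 conditions: 663 − 2Q − 2Q = 0, i.e. Q = 663/4.
Back-substituting: q_V = (215 − 663/4) = 197/4, q_Y = (196 − 663/4) = 121/4, q_B = (252 − 663/4) = 345/4.
Total output Q = 663/4, so price P = 318 - 663/4 = 609/4.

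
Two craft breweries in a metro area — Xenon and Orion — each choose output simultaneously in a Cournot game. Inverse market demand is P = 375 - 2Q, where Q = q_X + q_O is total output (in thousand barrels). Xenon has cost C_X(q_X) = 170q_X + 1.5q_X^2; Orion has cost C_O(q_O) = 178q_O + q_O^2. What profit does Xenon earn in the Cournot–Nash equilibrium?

1694

Xenon's profit: π_X = (375 - 2Q)q_X - (170q_X + (3/2)q_X²). Setting ∂π_X/∂q_X = 0: 205 - 7q_X - 2(q_O) = 0.
Orion's profit: π_O = (375 - 2Q)q_O - (178q_O + q_O²). Setting ∂π_O/∂q_O = 0: 197 - 6q_O - 2(q_X) = 0.
So q_X = (205 - 2q_O)/7 and q_O = (197 - 2q_X)/6.
Substituting one into the other gives q_X = 22 and q_O = 51/2.
Price P = 375 - 2·(95/2) = 280.
Xenon's profit: 280·22 - 170·22 - (3/2)·22² = 1694.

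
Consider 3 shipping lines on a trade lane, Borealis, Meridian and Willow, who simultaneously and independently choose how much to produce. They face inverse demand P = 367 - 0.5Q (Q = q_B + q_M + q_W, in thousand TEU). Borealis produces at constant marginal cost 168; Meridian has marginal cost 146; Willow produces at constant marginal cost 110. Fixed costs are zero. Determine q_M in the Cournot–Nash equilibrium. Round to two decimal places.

Borealis's profit: π_B = (367 - 0.5Q)q_B - (168q_B). Setting ∂π_B/∂q_B = 0: 199 - q_B - (1/2)(q_M + q_W) = 0.
Meridian's first-order condition: 221 - q_M - (1/2)(q_B + q_W) = 0.
Willow's profit: π_W = (367 - 0.5Q)q_W - (110q_W). Setting ∂π_W/∂q_W = 0: 257 - q_W - (1/2)(q_B + q_M) = 0.
Summing all 3 equations gives 677 − 2Q = 0, hence Q = 677/2.
Back-substituting: q_B = (199 − 677/4)/(1/2) = 119/2, q_M = (221 − 677/4)/(1/2) = 207/2, q_W = (257 − 677/4)/(1/2) = 351/2.

103.50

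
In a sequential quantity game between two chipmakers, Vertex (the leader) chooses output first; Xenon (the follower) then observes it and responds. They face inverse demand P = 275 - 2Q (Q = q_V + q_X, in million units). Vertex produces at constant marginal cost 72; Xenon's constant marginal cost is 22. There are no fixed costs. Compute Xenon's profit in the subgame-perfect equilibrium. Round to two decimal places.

3894.03

The follower Xenon best-responds to any q_V: π_X = (275 - 2Q)q_X - 22q_X.
∂π_X/∂q_X = 253 - 2q_V - 4q_X = 0 gives the reaction function q_X = (253 - 2q_V)/4.
The leader anticipates this reaction. Substituting into P = 275 - 2Q gives P = 297/2 - q_V, so π_V = (297/2 - q_V)q_V - 72q_V.
Leader FOC: 153/2 - 2q_V = 0, so q_V = 153/4.
Then q_X = (253 - 2·(153/4))/4 = 353/8.
Price P = 275 - 2·(659/8) = 441/4.
Xenon's profit: (441/4 - 22)·(353/8) = 3894.0313.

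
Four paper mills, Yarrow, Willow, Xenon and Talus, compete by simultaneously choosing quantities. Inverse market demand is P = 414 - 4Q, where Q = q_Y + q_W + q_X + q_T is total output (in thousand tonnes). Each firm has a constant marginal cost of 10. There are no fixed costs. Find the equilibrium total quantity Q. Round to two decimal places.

Each firm earns π_i = (414 - 4Q)q_i - 10q_i.
Setting ∂π_i/∂q_i = 0 with rivals' quantities fixed: 404 - 8q_i - 4·Σ_{j≠i} q_j = 0.
By symmetry each firm produces the same amount; substituting Σ_{j≠i} q_j = 3q_i yields q_i = 404/20 = 101/5.
Total output Q = 101/5 + 101/5 + 101/5 + 101/5 = 404/5.

80.80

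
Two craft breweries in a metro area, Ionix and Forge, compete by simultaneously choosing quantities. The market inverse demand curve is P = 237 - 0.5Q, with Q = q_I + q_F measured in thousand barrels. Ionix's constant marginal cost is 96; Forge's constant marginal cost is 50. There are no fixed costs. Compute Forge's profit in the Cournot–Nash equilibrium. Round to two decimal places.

Ionix's profit: π_I = (237 - 0.5Q)q_I - (96q_I). Setting ∂π_I/∂q_I = 0: 141 - q_I - (1/2)(q_F) = 0.
Forge's first-order condition: 187 - q_F - (1/2)(q_I) = 0.
Rearranging gives the reaction functions q_I = (141 - (1/2)q_F) and q_F = (187 - (1/2)q_I).
Solving the pair: q_I = 190/3, q_F = 466/3.
Price P = 237 - (1/2)·(656/3) = 383/3.
Forge's profit: (383/3 - 50)·(466/3) = 12064.2222.

12064.22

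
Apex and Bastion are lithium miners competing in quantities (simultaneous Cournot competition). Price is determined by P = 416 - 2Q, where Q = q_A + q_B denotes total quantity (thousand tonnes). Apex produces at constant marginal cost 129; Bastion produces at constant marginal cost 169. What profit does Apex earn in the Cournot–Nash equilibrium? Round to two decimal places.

5940.50

Apex's profit: π_A = (416 - 2Q)q_A - (129q_A). Setting ∂π_A/∂q_A = 0: 287 - 4q_A - 2(q_B) = 0.
Bastion's first-order condition: 247 - 4q_B - 2(q_A) = 0.
Rearranging gives the reaction functions q_A = (287 - 2q_B)/4 and q_B = (247 - 2q_A)/4.
Solving the pair: q_A = 109/2, q_B = 69/2.
Price P = 416 - 2·89 = 238.
Apex's profit: (238 - 129)·(109/2) = 5940.5000.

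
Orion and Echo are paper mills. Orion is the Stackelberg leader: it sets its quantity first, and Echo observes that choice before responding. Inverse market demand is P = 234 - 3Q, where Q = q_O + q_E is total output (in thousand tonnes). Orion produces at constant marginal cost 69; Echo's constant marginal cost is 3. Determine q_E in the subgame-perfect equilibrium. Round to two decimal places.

The follower Echo best-responds to any q_O: π_E = (234 - 3Q)q_E - 3q_E.
Follower FOC: 231 - 3q_O - 6q_E = 0, so q_E(q_O) = (231 - 3q_O)/6.
The leader anticipates this reaction. Substituting into P = 234 - 3Q gives P = 237/2 - (3/2)q_O, so π_O = (237/2 - (3/2)q_O)q_O - 69q_O.
The leader's first-order condition 99/2 - 3q_O = 0 yields q_O = 33/2.
Then q_E = (231 - 3·(33/2))/6 = 121/4.

30.25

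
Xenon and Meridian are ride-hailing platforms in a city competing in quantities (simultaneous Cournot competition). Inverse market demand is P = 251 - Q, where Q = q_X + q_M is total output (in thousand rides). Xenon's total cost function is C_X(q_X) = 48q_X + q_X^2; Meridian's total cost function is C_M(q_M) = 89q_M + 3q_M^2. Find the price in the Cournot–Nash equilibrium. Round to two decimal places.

Xenon's profit: π_X = (251 - Q)q_X - (48q_X + q_X²). Setting ∂π_X/∂q_X = 0: 203 - 4q_X - (q_M) = 0.
Meridian's first-order condition: 162 - 8q_M - (q_X) = 0.
So q_X = (203 - q_M)/4 and q_M = (162 - q_X)/8.
Solving the pair: q_X = 1462/31, q_M = 445/31.
Total output Q = 1907/31, so price P = 251 - 1907/31 = 189.4839.

189.48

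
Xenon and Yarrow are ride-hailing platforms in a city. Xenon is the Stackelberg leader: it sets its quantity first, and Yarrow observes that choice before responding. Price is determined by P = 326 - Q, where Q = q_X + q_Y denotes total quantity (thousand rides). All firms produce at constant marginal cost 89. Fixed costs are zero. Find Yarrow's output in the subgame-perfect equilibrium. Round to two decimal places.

59.25

Solve by backward induction. Given q_X, the follower Yarrow maximises π_Y = (326 - q_X - q_Y)q_Y - 89q_Y.
∂π_Y/∂q_Y = 237 - q_X - 2q_Y = 0 gives the reaction function q_Y = (237 - q_X)/2.
Xenon substitutes q_Y(q_X) into its own profit: π_X = q_X(326 - q_X - (237 - q_X)/2) - 89q_X = (415/2 - (1/2)q_X)q_X - 89q_X.
Maximising: ∂π_X/∂q_X = 237/2 - q_X = 0, giving q_X = 237/2.
Then q_Y = (237 - 237/2)/2 = 237/4.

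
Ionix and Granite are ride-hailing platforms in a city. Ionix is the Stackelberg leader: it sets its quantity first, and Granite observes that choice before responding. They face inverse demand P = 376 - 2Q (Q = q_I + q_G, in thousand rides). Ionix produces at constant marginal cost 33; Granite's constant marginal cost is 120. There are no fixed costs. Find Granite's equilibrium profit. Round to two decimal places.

The follower Granite best-responds to any q_I: π_G = (376 - 2Q)q_G - 120q_G.
Setting the follower's marginal profit to zero, 256 - 2q_I - 4q_G = 0, i.e. q_G = (256 - 2q_I)/4.
The leader anticipates this reaction. Substituting into P = 376 - 2Q gives P = 248 - q_I, so π_I = (248 - q_I)q_I - 33q_I.
Maximising: ∂π_I/∂q_I = 215 - 2q_I = 0, giving q_I = 215/2.
Then q_G = (256 - 2·(215/2))/4 = 41/4.
Price P = 376 - 2·(471/4) = 281/2.
Granite's profit: (281/2 - 120)·(41/4) = 1681/8.

210.13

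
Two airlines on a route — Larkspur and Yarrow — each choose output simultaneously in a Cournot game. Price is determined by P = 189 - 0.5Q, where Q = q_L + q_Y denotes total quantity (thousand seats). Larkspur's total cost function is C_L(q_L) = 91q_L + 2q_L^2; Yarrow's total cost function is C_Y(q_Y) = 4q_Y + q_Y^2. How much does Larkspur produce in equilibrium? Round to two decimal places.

Larkspur's profit: π_L = (189 - 0.5Q)q_L - (91q_L + 2q_L²). Setting ∂π_L/∂q_L = 0: 98 - 5q_L - (1/2)(q_Y) = 0.
Yarrow's profit: π_Y = (189 - 0.5Q)q_Y - (4q_Y + q_Y²). Setting ∂π_Y/∂q_Y = 0: 185 - 3q_Y - (1/2)(q_L) = 0.
Best responses: q_L = (98 - (1/2)q_Y)/5, q_Y = (185 - (1/2)q_L)/3.
Substituting one into the other gives q_L = 806/59 and q_Y = 59.3898.

13.66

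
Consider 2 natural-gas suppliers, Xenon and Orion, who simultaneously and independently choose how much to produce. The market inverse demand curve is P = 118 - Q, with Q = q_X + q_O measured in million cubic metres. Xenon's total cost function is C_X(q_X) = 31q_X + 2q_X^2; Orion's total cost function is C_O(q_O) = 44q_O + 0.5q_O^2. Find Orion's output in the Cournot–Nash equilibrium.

21

Xenon's profit: π_X = (118 - Q)q_X - (31q_X + 2q_X²). Setting ∂π_X/∂q_X = 0: 87 - 6q_X - (q_O) = 0.
Orion's first-order condition: 74 - 3q_O - (q_X) = 0.
Best responses: q_X = (87 - q_O)/6, q_O = (74 - q_X)/3.
Solving the pair: q_X = 11, q_O = 21.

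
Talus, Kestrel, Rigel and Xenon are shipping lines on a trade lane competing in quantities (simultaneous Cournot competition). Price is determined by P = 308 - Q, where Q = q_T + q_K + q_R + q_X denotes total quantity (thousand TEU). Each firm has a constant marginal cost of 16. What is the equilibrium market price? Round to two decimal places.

74.40

Each firm earns π_i = (308 - Q)q_i - 16q_i.
First-order condition (treating rivals' output as given): 292 - 2q_i - Σ_{j≠i} q_j = 0.
By symmetry each firm produces the same amount; substituting Σ_{j≠i} q_j = 3q_i yields q_i = 292/5.
Total output Q = 1168/5, so price P = 308 - 1168/5 = 372/5.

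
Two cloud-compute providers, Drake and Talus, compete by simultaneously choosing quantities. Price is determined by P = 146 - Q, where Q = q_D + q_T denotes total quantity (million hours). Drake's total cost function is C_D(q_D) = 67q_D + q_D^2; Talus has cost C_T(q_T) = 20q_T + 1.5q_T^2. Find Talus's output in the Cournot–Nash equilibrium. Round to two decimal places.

22.37

Drake's profit: π_D = (146 - Q)q_D - (67q_D + q_D²). Setting ∂π_D/∂q_D = 0: 79 - 4q_D - (q_T) = 0.
Talus's first-order condition: 126 - 5q_T - (q_D) = 0.
Best responses: q_D = (79 - q_T)/4, q_T = (126 - q_D)/5.
Substituting one into the other gives q_D = 269/19 and q_T = 425/19.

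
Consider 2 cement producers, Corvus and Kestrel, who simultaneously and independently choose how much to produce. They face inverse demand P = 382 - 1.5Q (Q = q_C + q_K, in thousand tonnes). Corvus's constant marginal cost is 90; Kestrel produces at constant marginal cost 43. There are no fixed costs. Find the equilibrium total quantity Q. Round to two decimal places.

140.22

Corvus's profit: π_C = (382 - 1.5Q)q_C - (90q_C). Setting ∂π_C/∂q_C = 0: 292 - 3q_C - (3/2)(q_K) = 0.
Kestrel's first-order condition: 339 - 3q_K - (3/2)(q_C) = 0.
Rearranging gives the reaction functions q_C = (292 - (3/2)q_K)/3 and q_K = (339 - (3/2)q_C)/3.
Solving the pair: q_C = 490/9, q_K = 772/9.
Total output Q = 490/9 + 772/9 = 1262/9.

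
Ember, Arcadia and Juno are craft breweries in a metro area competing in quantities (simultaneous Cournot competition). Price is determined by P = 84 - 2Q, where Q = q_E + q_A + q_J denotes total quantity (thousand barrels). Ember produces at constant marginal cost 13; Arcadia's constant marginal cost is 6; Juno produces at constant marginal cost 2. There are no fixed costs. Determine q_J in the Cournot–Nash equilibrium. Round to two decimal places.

Ember's profit: π_E = (84 - 2Q)q_E - (13q_E). Setting ∂π_E/∂q_E = 0: 71 - 4q_E - 2(q_A + q_J) = 0.
Arcadia's first-order condition: 78 - 4q_A - 2(q_E + q_J) = 0.
Juno's profit: π_J = (84 - 2Q)q_J - (2q_J). Setting ∂π_J/∂q_J = 0: 82 - 4q_J - 2(q_E + q_A) = 0.
Adding the 3 first-order conditions: 231 − 8Q = 0, so Q = 231/8.
Back-substituting: q_E = (71 − 231/4)/2 = 53/8, q_A = (78 − 231/4)/2 = 81/8, q_J = (82 − 231/4)/2 = 97/8.

12.13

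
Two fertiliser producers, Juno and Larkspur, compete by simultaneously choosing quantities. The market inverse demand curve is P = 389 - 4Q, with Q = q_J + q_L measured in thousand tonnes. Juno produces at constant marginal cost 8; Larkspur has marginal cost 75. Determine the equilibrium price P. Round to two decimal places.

Juno's profit: π_J = (389 - 4Q)q_J - (8q_J). Setting ∂π_J/∂q_J = 0: 381 - 8q_J - 4(q_L) = 0.
Larkspur's first-order condition: 314 - 8q_L - 4(q_J) = 0.
So q_J = (381 - 4q_L)/8 and q_L = (314 - 4q_J)/8.
Substituting one into the other gives q_J = 112/3 and q_L = 247/12.
Total output Q = 695/12, so price P = 389 - 4·(695/12) = 472/3.

157.33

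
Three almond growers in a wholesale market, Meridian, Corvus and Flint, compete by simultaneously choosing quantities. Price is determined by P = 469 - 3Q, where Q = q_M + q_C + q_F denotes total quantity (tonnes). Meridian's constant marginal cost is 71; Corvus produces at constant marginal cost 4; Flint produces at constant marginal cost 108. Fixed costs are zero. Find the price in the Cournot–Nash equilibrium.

163

Meridian's profit: π_M = (469 - 3Q)q_M - (71q_M). Setting ∂π_M/∂q_M = 0: 398 - 6q_M - 3(q_C + q_F) = 0.
Corvus's first-order condition: 465 - 6q_C - 3(q_M + q_F) = 0.
Flint's first-order condition: 361 - 6q_F - 3(q_M + q_C) = 0.
Adding the 3 conditions: 1224 − 6Q − 6Q = 0, i.e. Q = 102.
Back-substituting: q_M = (398 − 306)/3 = 92/3, q_C = (465 − 306)/3 = 53, q_F = (361 − 306)/3 = 55/3.
Total output Q = 102, so price P = 469 - 3·102 = 163.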